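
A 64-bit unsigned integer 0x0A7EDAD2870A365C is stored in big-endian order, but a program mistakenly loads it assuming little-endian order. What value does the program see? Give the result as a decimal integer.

Stored big-endian, the bytes at ascending addresses are 0A 7E DA D2 87 0A 36 5C.
Read back as little-endian, the first byte is least significant, giving 0x5C360A87D2DA7E0A.
0x5C360A87D2DA7E0A = 6644509878706142730.

6644509878706142730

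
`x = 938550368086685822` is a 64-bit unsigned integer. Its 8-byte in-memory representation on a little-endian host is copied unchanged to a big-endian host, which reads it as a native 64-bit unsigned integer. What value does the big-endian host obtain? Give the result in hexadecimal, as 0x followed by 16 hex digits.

0x7E789E4D9666060D

938550368086685822 in 64-bit hexadecimal is 0x0D0666964D9E787E.
Stored little-endian, the bytes at ascending addresses are 7E 78 9E 4D 96 66 06 0D.
Read back as big-endian, the last byte is least significant, giving 0x7E789E4D9666060D.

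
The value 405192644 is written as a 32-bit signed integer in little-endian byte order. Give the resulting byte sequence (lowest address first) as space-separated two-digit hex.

405192644 in hexadecimal, padded to 32 bits, is 0x1826BFC4.
Split into bytes (most-significant first): 18 26 BF C4.
Little-endian stores the least-significant byte at the lowest address.
So at ascending addresses the bytes are C4 BF 26 18.

C4 BF 26 18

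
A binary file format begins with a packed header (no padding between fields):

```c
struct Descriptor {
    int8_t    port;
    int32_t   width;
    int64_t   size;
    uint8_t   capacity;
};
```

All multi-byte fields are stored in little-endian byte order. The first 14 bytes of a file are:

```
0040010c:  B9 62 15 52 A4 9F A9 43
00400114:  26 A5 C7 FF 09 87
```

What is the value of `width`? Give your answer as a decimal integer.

-1538124446

`width` follows `port` (1 byte), so it starts at byte offset 1 and occupies 4 bytes.
Bytes at offsets 1..4: 62 15 52 A4.
In little-endian order the low byte comes first in memory.
Reassemble most-significant byte first: A4 52 15 62 → 0xA4521562.
Top bit is set, so as a signed 32-bit value this is 0xA4521562 − 2^32 = -1538124446.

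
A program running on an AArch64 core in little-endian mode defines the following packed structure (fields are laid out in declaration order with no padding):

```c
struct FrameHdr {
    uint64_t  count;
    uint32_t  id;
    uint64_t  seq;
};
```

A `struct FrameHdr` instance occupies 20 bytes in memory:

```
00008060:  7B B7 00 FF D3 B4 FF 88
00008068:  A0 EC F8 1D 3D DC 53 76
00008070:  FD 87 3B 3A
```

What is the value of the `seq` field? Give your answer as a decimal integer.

4196097000507431997

`seq` follows `count` (8 B), `id` (4 B), so it starts at offset 8 + 4 = 12 and occupies 8 bytes.
Bytes at offsets 12..19: 3D DC 53 76 FD 87 3B 3A.
In little-endian order the low byte comes first in memory.
Reassemble most-significant byte first: 3A 3B 87 FD 76 53 DC 3D → 0x3A3B87FD7653DC3D.
0x3A3B87FD7653DC3D = 4196097000507431997.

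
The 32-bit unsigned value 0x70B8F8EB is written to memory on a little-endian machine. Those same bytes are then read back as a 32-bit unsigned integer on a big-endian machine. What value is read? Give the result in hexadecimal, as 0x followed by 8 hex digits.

Stored little-endian, the bytes at ascending addresses are EB F8 B8 70.
Read back as big-endian, the last byte is least significant, giving 0xEBF8B870.

0xEBF8B870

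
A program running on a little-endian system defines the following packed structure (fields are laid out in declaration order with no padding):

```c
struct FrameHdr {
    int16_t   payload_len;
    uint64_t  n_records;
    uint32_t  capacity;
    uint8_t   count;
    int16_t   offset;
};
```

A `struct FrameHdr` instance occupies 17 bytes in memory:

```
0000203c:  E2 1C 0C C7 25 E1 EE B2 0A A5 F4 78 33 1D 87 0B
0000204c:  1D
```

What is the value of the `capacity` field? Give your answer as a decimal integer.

489912564

`capacity` follows `payload_len` (2 B), `n_records` (8 B), so it starts at offset 2 + 8 = 10 and occupies 4 bytes.
Bytes at offsets 10..13: F4 78 33 1D.
Little-endian: lowest address holds the least-significant byte.
Reassemble most-significant byte first: 1D 33 78 F4 → 0x1D3378F4.
0x1D3378F4 = 489912564.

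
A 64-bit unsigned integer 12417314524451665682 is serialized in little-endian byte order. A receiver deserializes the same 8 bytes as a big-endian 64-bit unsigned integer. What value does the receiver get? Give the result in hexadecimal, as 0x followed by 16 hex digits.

12417314524451665682 in 64-bit hexadecimal is 0xAC5329C52E3D7712.
Stored little-endian, the bytes at ascending addresses are 12 77 3D 2E C5 29 53 AC.
Read back as big-endian, the last byte is least significant, giving 0x12773D2EC52953AC.

0x12773D2EC52953AC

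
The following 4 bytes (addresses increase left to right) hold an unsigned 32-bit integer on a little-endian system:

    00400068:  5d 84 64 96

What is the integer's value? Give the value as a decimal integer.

2523169885

Little-endian: lowest address holds the least-significant byte.
Reassemble most-significant byte first: 96 64 84 5D → 0x9664845D.
0x9664845D = 2523169885.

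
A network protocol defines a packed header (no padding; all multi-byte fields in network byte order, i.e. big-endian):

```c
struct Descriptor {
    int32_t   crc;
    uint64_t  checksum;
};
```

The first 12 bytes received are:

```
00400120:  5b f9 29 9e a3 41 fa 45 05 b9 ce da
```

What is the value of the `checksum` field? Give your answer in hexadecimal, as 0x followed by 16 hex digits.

0xA341FA4505B9CEDA

`checksum` follows `crc` (4 bytes), so it starts at byte offset 4 and occupies 8 bytes.
Bytes at offsets 4..11: A3 41 FA 45 05 B9 CE DA.
In big-endian order the high byte comes first in memory.
The bytes are already most-significant first: 0xA341FA4505B9CEDA.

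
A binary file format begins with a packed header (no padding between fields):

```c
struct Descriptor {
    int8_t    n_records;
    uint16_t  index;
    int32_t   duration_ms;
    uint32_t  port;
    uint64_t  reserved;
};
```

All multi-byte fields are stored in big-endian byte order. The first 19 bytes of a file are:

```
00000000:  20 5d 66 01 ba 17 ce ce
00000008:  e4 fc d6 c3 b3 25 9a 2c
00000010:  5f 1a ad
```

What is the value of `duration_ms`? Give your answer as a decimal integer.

28973006

`duration_ms` follows `n_records` (1 B), `index` (2 B), so it starts at offset 1 + 2 = 3 and occupies 4 bytes.
Bytes at offsets 3..6: 01 BA 17 CE.
Big-endian: lowest address holds the most-significant byte.
The bytes are already most-significant first: 0x01BA17CE.
0x01BA17CE = 28973006.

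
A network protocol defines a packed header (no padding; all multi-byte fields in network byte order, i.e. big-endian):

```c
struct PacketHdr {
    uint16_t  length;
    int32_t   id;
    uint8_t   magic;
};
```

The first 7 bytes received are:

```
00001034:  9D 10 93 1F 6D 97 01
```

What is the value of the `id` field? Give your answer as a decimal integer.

`id` follows `length` (2 bytes), so it starts at byte offset 2 and occupies 4 bytes.
Bytes at offsets 2..5: 93 1F 6D 97.
Big-endian: lowest address holds the most-significant byte.
The bytes are already most-significant first: 0x931F6D97.
Top bit is set, so as a signed 32-bit value this is 0x931F6D97 − 2^32 = -1826656873.

-1826656873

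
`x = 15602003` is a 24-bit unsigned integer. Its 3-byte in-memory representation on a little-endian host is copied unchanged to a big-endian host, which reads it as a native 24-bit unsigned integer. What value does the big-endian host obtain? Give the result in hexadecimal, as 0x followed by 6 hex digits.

15602003 in 24-bit hexadecimal is 0xEE1153.
Stored little-endian, the bytes at ascending addresses are 53 11 EE.
Read back as big-endian, the last byte is least significant, giving 0x5311EE.

0x5311EE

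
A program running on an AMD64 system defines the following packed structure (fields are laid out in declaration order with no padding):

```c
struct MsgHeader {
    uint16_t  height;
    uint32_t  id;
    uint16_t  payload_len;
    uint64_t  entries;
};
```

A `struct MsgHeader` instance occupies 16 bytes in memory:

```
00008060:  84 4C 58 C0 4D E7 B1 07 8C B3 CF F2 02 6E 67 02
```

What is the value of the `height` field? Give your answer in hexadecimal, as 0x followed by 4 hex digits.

`height` is the first field, at byte offset 0, occupying 2 bytes.
Bytes at offsets 0..1: 84 4C.
Little-endian stores the least-significant byte at the lowest address.
Reassemble most-significant byte first: 4C 84 → 0x4C84.

0x4C84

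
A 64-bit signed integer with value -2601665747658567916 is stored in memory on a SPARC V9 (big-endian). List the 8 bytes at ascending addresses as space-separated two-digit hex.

Two's complement of -2601665747658567916 in 64 bits: 2601665747658567916 = 0x241AF936997D70EC; invert → 0xDBE506C966828F13; add 1 → 0xDBE506C966828F14.
Split into bytes (most-significant first): DB E5 06 C9 66 82 8F 14.
Big-endian: lowest address holds the most-significant byte.
So the memory order matches the most-significant-first order: DB E5 06 C9 66 82 8F 14.

DB E5 06 C9 66 82 8F 14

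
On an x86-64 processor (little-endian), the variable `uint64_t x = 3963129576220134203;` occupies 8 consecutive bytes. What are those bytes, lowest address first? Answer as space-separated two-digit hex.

3963129576220134203 in hexadecimal, padded to 64 bits, is 0x36FFDD5A1D720B3B.
Split into bytes (most-significant first): 36 FF DD 5A 1D 72 0B 3B.
Little-endian stores the least-significant byte at the lowest address.
So at ascending addresses the bytes are 3B 0B 72 1D 5A DD FF 36.

3B 0B 72 1D 5A DD FF 36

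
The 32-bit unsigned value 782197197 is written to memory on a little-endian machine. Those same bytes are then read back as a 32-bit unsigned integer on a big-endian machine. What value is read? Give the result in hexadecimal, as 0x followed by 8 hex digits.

782197197 in 32-bit hexadecimal is 0x2E9F61CD.
Stored little-endian, the bytes at ascending addresses are CD 61 9F 2E.
Read back as big-endian, the last byte is least significant, giving 0xCD619F2E.

0xCD619F2E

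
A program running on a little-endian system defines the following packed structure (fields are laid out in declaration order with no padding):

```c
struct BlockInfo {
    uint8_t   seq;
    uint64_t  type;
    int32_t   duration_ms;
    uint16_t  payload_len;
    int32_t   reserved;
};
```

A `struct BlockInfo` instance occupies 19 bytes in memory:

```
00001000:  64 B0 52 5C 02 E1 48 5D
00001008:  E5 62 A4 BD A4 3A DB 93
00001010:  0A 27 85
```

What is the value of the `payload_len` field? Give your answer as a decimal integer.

56122

`payload_len` follows `seq` (1 B), `type` (8 B), `duration_ms` (4 B), so it starts at offset 1 + 8 + 4 = 13 and occupies 2 bytes.
Bytes at offsets 13..14: 3A DB.
Little-endian stores the least-significant byte at the lowest address.
Reassemble most-significant byte first: DB 3A → 0xDB3A.
0xDB3A = 56122.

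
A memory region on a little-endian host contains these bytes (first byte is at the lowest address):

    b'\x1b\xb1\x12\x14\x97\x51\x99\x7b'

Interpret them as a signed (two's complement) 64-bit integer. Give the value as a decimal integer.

8906239447420547355

Little-endian stores the least-significant byte at the lowest address.
Reassemble most-significant byte first: 7B 99 51 97 14 12 B1 1B → 0x7B9951971412B11B.
0x7B9951971412B11B = 8906239447420547355.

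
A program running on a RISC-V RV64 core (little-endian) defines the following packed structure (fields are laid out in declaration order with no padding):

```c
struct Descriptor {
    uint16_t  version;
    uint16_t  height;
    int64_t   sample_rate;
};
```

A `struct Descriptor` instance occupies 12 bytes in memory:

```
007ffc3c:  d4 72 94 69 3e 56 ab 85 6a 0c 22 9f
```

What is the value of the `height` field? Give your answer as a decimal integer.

27028

`height` follows `version` (2 bytes), so it starts at byte offset 2 and occupies 2 bytes.
Bytes at offsets 2..3: 94 69.
In little-endian order the low byte comes first in memory.
Reassemble most-significant byte first: 69 94 → 0x6994.
0x6994 = 27028.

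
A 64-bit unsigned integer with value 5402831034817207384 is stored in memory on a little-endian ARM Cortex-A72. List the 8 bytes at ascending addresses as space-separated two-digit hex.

58 5C BC 63 33 B6 FA 4A

5402831034817207384 in hexadecimal, padded to 64 bits, is 0x4AFAB63363BC5C58.
Split into bytes (most-significant first): 4A FA B6 33 63 BC 5C 58.
Little-endian stores the least-significant byte at the lowest address.
So at ascending addresses the bytes are 58 5C BC 63 33 B6 FA 4A.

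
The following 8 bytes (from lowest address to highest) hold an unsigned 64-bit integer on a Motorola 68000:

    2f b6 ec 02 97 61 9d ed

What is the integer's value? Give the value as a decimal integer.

3438194861417799149

Big-endian: lowest address holds the most-significant byte.
The bytes are already most-significant first: 0x2FB6EC0297619DED.
0x2FB6EC0297619DED = 3438194861417799149.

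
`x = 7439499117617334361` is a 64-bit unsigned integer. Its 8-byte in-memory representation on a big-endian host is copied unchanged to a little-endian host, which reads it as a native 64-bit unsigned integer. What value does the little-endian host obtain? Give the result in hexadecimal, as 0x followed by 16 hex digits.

7439499117617334361 in 64-bit hexadecimal is 0x673E69080469C859.
Stored big-endian, the bytes at ascending addresses are 67 3E 69 08 04 69 C8 59.
Read back as little-endian, the first byte is least significant, giving 0x59C8690408693E67.

0x59C8690408693E67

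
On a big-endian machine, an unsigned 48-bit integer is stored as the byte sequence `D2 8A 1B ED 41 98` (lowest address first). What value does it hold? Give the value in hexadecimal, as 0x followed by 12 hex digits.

0xD28A1BED4198

Big-endian stores the most-significant byte at the lowest address.
The bytes are already most-significant first: 0xD28A1BED4198.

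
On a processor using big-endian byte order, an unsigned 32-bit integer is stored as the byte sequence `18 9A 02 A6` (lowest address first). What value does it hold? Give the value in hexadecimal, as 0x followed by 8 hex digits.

Big-endian: lowest address holds the most-significant byte.
The bytes are already most-significant first: 0x189A02A6.

0x189A02A6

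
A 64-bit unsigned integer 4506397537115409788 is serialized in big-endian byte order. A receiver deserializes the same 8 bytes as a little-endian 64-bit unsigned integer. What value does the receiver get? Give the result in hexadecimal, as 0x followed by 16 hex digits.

4506397537115409788 in 64-bit hexadecimal is 0x3E89F0AF20758D7C.
Stored big-endian, the bytes at ascending addresses are 3E 89 F0 AF 20 75 8D 7C.
Read back as little-endian, the first byte is least significant, giving 0x7C8D7520AFF0893E.

0x7C8D7520AFF0893E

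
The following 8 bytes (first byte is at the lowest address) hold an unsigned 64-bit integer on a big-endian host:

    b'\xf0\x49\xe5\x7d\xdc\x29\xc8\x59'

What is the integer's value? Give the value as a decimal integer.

17314622571129981017

Big-endian stores the most-significant byte at the lowest address.
The bytes are already most-significant first: 0xF049E57DDC29C859.
0xF049E57DDC29C859 = 17314622571129981017.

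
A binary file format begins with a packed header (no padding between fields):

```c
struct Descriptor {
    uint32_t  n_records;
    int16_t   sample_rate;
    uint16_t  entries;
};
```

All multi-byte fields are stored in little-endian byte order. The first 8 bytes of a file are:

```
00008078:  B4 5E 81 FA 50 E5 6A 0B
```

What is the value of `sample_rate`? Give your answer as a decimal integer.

-6832

`sample_rate` follows `n_records` (4 bytes), so it starts at byte offset 4 and occupies 2 bytes.
Bytes at offsets 4..5: 50 E5.
Little-endian stores the least-significant byte at the lowest address.
Reassemble most-significant byte first: E5 50 → 0xE550.
Top bit is set, so as a signed 16-bit value this is 0xE550 − 2^16 = -6832.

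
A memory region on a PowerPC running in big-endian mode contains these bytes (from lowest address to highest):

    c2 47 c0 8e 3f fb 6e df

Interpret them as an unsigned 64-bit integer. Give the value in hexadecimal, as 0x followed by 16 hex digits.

In big-endian order the high byte comes first in memory.
The bytes are already most-significant first: 0xC247C08E3FFB6EDF.

0xC247C08E3FFB6EDF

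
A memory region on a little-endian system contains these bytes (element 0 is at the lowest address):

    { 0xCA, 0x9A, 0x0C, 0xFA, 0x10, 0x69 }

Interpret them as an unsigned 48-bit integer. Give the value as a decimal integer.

Little-endian: lowest address holds the least-significant byte.
Reassemble most-significant byte first: 69 10 FA 0C 9A CA → 0x6910FA0C9ACA.
0x6910FA0C9ACA = 115521635523274.

115521635523274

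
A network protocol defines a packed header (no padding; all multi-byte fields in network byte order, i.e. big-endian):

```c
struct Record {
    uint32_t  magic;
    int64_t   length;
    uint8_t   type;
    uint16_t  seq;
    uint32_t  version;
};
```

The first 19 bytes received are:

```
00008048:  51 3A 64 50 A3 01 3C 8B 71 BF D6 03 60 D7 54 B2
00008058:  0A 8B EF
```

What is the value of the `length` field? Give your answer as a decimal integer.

-6701008200944069117

`length` follows `magic` (4 bytes), so it starts at byte offset 4 and occupies 8 bytes.
Bytes at offsets 4..11: A3 01 3C 8B 71 BF D6 03.
In big-endian order the high byte comes first in memory.
The bytes are already most-significant first: 0xA3013C8B71BFD603.
Top bit is set, so as a signed 64-bit value this is 0xA3013C8B71BFD603 − 2^64 = -6701008200944069117.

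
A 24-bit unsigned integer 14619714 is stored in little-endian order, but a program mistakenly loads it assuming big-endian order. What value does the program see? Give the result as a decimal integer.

4330719

14619714 in 24-bit hexadecimal is 0xDF1442.
Stored little-endian, the bytes at ascending addresses are 42 14 DF.
Read back as big-endian, the last byte is least significant, giving 0x4214DF.
0x4214DF = 4330719.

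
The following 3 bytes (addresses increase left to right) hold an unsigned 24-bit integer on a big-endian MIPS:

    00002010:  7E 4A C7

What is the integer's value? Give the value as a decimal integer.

In big-endian order the high byte comes first in memory.
The bytes are already most-significant first: 0x7E4AC7.
0x7E4AC7 = 8276679.

8276679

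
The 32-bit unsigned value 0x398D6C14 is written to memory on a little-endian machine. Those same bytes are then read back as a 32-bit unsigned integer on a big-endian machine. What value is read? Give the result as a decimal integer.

Stored little-endian, the bytes at ascending addresses are 14 6C 8D 39.
Read back as big-endian, the last byte is least significant, giving 0x146C8D39.
0x146C8D39 = 342658361.

342658361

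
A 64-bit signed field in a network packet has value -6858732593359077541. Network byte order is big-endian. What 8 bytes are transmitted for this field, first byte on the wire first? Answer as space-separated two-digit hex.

A0 D0 E3 0B A3 70 3F 5B

Two's complement of -6858732593359077541 in 64 bits: 6858732593359077541 = 0x5F2F1CF45C8FC0A5; invert → 0xA0D0E30BA3703F5A; add 1 → 0xA0D0E30BA3703F5B.
Split into bytes (most-significant first): A0 D0 E3 0B A3 70 3F 5B.
Big-endian stores the most-significant byte at the lowest address.
So the memory order matches the most-significant-first order: A0 D0 E3 0B A3 70 3F 5B.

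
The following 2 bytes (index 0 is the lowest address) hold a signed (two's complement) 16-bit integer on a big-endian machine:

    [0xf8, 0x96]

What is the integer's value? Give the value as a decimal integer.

-1898

In big-endian order the high byte comes first in memory.
The bytes are already most-significant first: 0xF896.
Top bit is set, so as a signed 16-bit value this is 0xF896 − 2^16 = -1898.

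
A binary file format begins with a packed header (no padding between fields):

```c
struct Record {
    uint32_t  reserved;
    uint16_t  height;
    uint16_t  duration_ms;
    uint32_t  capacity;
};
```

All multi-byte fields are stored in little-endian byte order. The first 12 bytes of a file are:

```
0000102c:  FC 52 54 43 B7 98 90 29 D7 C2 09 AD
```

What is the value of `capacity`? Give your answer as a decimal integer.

`capacity` follows `reserved` (4 B), `height` (2 B), `duration_ms` (2 B), so it starts at offset 4 + 2 + 2 = 8 and occupies 4 bytes.
Bytes at offsets 8..11: D7 C2 09 AD.
In little-endian order the low byte comes first in memory.
Reassemble most-significant byte first: AD 09 C2 D7 → 0xAD09C2D7.
0xAD09C2D7 = 2903098071.

2903098071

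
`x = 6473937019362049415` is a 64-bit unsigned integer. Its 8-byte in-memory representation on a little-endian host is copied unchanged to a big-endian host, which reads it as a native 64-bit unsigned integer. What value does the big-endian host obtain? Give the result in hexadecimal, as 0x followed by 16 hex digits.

6473937019362049415 in 64-bit hexadecimal is 0x59D80B6B31537D87.
Stored little-endian, the bytes at ascending addresses are 87 7D 53 31 6B 0B D8 59.
Read back as big-endian, the last byte is least significant, giving 0x877D53316B0BD859.

0x877D53316B0BD859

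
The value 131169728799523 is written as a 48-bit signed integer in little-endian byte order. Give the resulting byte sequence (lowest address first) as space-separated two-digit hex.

131169728799523 in hexadecimal, padded to 48 bits, is 0x774C55172323.
Split into bytes (most-significant first): 77 4C 55 17 23 23.
Little-endian stores the least-significant byte at the lowest address.
So at ascending addresses the bytes are 23 23 17 55 4C 77.

23 23 17 55 4C 77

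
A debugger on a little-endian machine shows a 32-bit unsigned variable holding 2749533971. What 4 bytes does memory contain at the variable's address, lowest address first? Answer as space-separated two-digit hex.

13 8F E2 A3

2749533971 in hexadecimal, padded to 32 bits, is 0xA3E28F13.
Split into bytes (most-significant first): A3 E2 8F 13.
Little-endian stores the least-significant byte at the lowest address.
So at ascending addresses the bytes are 13 8F E2 A3.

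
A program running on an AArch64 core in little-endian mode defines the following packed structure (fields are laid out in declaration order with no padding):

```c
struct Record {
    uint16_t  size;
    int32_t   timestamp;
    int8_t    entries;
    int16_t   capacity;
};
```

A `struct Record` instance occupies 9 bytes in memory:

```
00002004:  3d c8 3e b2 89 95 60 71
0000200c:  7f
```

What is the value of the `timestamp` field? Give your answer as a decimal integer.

`timestamp` follows `size` (2 bytes), so it starts at byte offset 2 and occupies 4 bytes.
Bytes at offsets 2..5: 3E B2 89 95.
Little-endian stores the least-significant byte at the lowest address.
Reassemble most-significant byte first: 95 89 B2 3E → 0x9589B23E.
Top bit is set, so as a signed 32-bit value this is 0x9589B23E − 2^32 = -1786138050.

-1786138050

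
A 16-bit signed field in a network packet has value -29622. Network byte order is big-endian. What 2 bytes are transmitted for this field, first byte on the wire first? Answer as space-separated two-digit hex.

8C 4A

Two's complement of -29622 in 16 bits: 29622 = 0x73B6; invert → 0x8C49; add 1 → 0x8C4A.
Split into bytes (most-significant first): 8C 4A.
Big-endian: lowest address holds the most-significant byte.
So the memory order matches the most-significant-first order: 8C 4A.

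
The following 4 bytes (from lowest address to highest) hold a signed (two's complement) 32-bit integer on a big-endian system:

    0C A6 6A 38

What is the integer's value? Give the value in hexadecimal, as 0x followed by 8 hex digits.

Big-endian stores the most-significant byte at the lowest address.
The bytes are already most-significant first: 0x0CA66A38.

0x0CA66A38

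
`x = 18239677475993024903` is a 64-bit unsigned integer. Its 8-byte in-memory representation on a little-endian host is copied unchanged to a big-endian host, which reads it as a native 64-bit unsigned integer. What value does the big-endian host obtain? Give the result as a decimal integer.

9797934783087124733

18239677475993024903 in 64-bit hexadecimal is 0xFD205A06C641F987.
Stored little-endian, the bytes at ascending addresses are 87 F9 41 C6 06 5A 20 FD.
Read back as big-endian, the last byte is least significant, giving 0x87F941C6065A20FD.
0x87F941C6065A20FD = 9797934783087124733.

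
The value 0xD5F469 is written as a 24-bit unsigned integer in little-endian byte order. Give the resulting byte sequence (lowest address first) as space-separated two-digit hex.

69 F4 D5

Split into bytes (most-significant first): D5 F4 69.
Little-endian stores the least-significant byte at the lowest address.
So at ascending addresses the bytes are 69 F4 D5.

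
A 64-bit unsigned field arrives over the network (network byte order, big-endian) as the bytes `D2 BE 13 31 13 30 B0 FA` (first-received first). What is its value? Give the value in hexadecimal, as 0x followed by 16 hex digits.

0xD2BE13311330B0FA

Big-endian: lowest address holds the most-significant byte.
The bytes are already most-significant first: 0xD2BE13311330B0FA.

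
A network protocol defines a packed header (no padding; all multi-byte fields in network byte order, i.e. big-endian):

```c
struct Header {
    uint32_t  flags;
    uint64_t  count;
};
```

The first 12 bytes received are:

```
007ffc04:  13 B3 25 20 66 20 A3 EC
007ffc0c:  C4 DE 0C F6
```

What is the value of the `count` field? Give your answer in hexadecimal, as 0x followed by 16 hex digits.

0x6620A3ECC4DE0CF6

`count` follows `flags` (4 bytes), so it starts at byte offset 4 and occupies 8 bytes.
Bytes at offsets 4..11: 66 20 A3 EC C4 DE 0C F6.
In big-endian order the high byte comes first in memory.
The bytes are already most-significant first: 0x6620A3ECC4DE0CF6.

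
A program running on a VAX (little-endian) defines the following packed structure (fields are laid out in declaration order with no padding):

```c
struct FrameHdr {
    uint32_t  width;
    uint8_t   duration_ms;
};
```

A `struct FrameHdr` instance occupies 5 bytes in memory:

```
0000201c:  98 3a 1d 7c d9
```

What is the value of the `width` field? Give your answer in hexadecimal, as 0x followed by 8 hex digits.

0x7C1D3A98

`width` is the first field, at byte offset 0, occupying 4 bytes.
Bytes at offsets 0..3: 98 3A 1D 7C.
Little-endian: lowest address holds the least-significant byte.
Reassemble most-significant byte first: 7C 1D 3A 98 → 0x7C1D3A98.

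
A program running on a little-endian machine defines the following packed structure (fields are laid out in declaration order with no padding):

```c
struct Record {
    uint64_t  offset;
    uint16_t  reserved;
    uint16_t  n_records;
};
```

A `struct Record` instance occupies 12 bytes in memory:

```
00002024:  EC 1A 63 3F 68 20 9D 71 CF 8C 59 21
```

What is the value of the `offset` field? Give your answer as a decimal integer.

`offset` is the first field, at byte offset 0, occupying 8 bytes.
Bytes at offsets 0..7: EC 1A 63 3F 68 20 9D 71.
In little-endian order the low byte comes first in memory.
Reassemble most-significant byte first: 71 9D 20 68 3F 63 1A EC → 0x719D20683F631AEC.
0x719D20683F631AEC = 8186735329741576940.

8186735329741576940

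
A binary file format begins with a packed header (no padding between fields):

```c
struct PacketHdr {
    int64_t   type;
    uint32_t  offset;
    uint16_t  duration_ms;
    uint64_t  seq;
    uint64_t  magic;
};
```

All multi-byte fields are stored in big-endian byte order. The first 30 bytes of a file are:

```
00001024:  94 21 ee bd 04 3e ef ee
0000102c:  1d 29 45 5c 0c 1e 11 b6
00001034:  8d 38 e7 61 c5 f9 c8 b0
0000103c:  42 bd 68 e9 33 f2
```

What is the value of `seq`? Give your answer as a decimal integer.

1276362819945743865

`seq` follows `type` (8 B), `offset` (4 B), `duration_ms` (2 B), so it starts at offset 8 + 4 + 2 = 14 and occupies 8 bytes.
Bytes at offsets 14..21: 11 B6 8D 38 E7 61 C5 F9.
Big-endian stores the most-significant byte at the lowest address.
The bytes are already most-significant first: 0x11B68D38E761C5F9.
0x11B68D38E761C5F9 = 1276362819945743865.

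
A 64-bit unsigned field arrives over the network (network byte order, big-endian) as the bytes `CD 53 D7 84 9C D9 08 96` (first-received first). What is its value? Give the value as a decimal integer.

14795406165409335446

Big-endian stores the most-significant byte at the lowest address.
The bytes are already most-significant first: 0xCD53D7849CD90896.
0xCD53D7849CD90896 = 14795406165409335446.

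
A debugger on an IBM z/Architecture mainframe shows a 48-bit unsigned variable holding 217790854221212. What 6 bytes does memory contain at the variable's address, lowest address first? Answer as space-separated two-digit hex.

217790854221212 in hexadecimal, padded to 48 bits, is 0xC61462804D9C.
Split into bytes (most-significant first): C6 14 62 80 4D 9C.
In big-endian order the high byte comes first in memory.
So the memory order matches the most-significant-first order: C6 14 62 80 4D 9C.

C6 14 62 80 4D 9C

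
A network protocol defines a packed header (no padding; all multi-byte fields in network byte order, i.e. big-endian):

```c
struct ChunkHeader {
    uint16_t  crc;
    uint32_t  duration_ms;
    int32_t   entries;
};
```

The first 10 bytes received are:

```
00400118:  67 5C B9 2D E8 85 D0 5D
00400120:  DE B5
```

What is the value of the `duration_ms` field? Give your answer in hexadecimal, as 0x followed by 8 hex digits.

`duration_ms` follows `crc` (2 bytes), so it starts at byte offset 2 and occupies 4 bytes.
Bytes at offsets 2..5: B9 2D E8 85.
Big-endian: lowest address holds the most-significant byte.
The bytes are already most-significant first: 0xB92DE885.

0xB92DE885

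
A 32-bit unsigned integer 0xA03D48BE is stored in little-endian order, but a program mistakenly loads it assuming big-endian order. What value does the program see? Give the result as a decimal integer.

3192405408

Stored little-endian, the bytes at ascending addresses are BE 48 3D A0.
Read back as big-endian, the last byte is least significant, giving 0xBE483DA0.
0xBE483DA0 = 3192405408.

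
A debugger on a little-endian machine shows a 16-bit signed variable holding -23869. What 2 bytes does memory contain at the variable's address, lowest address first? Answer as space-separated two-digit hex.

C3 A2

Two's complement of -23869 in 16 bits: 23869 = 0x5D3D; invert → 0xA2C2; add 1 → 0xA2C3.
Split into bytes (most-significant first): A2 C3.
Little-endian: lowest address holds the least-significant byte.
So at ascending addresses the bytes are C3 A2.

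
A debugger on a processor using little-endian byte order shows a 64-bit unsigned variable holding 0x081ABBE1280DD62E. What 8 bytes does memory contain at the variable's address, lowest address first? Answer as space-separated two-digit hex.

Split into bytes (most-significant first): 08 1A BB E1 28 0D D6 2E.
In little-endian order the low byte comes first in memory.
So at ascending addresses the bytes are 2E D6 0D 28 E1 BB 1A 08.

2E D6 0D 28 E1 BB 1A 08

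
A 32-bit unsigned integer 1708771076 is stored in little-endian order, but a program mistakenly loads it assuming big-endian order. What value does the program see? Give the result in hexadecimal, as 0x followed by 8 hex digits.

0x04C7D965

1708771076 in 32-bit hexadecimal is 0x65D9C704.
Stored little-endian, the bytes at ascending addresses are 04 C7 D9 65.
Read back as big-endian, the last byte is least significant, giving 0x04C7D965.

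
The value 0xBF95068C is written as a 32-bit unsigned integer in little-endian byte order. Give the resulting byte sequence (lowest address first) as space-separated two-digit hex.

Split into bytes (most-significant first): BF 95 06 8C.
Little-endian: lowest address holds the least-significant byte.
So at ascending addresses the bytes are 8C 06 95 BF.

8C 06 95 BF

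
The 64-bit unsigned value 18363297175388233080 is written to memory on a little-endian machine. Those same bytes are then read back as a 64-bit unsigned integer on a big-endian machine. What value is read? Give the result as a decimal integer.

8655342285967972350

18363297175388233080 in 64-bit hexadecimal is 0xFED7897CF3F31D78.
Stored little-endian, the bytes at ascending addresses are 78 1D F3 F3 7C 89 D7 FE.
Read back as big-endian, the last byte is least significant, giving 0x781DF3F37C89D7FE.
0x781DF3F37C89D7FE = 8655342285967972350.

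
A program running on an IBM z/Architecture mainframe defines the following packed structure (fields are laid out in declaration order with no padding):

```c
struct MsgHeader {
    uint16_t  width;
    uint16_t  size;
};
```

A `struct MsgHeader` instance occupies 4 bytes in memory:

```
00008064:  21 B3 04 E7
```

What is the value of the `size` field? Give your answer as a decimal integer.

1255

`size` follows `width` (2 bytes), so it starts at byte offset 2 and occupies 2 bytes.
Bytes at offsets 2..3: 04 E7.
Big-endian stores the most-significant byte at the lowest address.
The bytes are already most-significant first: 0x04E7.
0x04E7 = 1255.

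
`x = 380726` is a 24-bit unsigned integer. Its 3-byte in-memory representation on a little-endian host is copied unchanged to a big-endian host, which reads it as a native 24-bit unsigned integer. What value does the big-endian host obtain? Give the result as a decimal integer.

3591941

380726 in 24-bit hexadecimal is 0x05CF36.
Stored little-endian, the bytes at ascending addresses are 36 CF 05.
Read back as big-endian, the last byte is least significant, giving 0x36CF05.
0x36CF05 = 3591941.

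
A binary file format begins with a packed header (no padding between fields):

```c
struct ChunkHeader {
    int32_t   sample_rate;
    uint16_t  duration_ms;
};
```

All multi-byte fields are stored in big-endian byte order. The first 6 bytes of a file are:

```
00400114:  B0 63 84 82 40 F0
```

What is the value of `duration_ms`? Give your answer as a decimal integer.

`duration_ms` follows `sample_rate` (4 bytes), so it starts at byte offset 4 and occupies 2 bytes.
Bytes at offsets 4..5: 40 F0.
In big-endian order the high byte comes first in memory.
The bytes are already most-significant first: 0x40F0.
0x40F0 = 16624.

16624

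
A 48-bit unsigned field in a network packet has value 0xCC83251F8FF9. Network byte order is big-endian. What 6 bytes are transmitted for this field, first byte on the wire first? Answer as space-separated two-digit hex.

Split into bytes (most-significant first): CC 83 25 1F 8F F9.
In big-endian order the high byte comes first in memory.
So the memory order matches the most-significant-first order: CC 83 25 1F 8F F9.

CC 83 25 1F 8F F9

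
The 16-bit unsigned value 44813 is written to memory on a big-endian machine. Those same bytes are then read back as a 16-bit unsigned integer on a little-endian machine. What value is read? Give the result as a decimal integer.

3503

44813 in 16-bit hexadecimal is 0xAF0D.
Stored big-endian, the bytes at ascending addresses are AF 0D.
Read back as little-endian, the first byte is least significant, giving 0x0DAF.
0x0DAF = 3503.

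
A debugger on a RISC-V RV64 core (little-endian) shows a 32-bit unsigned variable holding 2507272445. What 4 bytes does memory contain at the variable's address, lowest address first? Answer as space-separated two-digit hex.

FD F0 71 95

2507272445 in hexadecimal, padded to 32 bits, is 0x9571F0FD.
Split into bytes (most-significant first): 95 71 F0 FD.
Little-endian: lowest address holds the least-significant byte.
So at ascending addresses the bytes are FD F0 71 95.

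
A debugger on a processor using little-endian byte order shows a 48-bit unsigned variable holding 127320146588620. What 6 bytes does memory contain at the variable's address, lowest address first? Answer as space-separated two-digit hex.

127320146588620 in hexadecimal, padded to 48 bits, is 0x73CC081C33CC.
Split into bytes (most-significant first): 73 CC 08 1C 33 CC.
Little-endian stores the least-significant byte at the lowest address.
So at ascending addresses the bytes are CC 33 1C 08 CC 73.

CC 33 1C 08 CC 73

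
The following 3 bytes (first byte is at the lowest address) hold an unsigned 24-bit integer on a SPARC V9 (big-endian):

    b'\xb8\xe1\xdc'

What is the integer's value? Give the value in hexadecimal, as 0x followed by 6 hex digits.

Big-endian: lowest address holds the most-significant byte.
The bytes are already most-significant first: 0xB8E1DC.

0xB8E1DC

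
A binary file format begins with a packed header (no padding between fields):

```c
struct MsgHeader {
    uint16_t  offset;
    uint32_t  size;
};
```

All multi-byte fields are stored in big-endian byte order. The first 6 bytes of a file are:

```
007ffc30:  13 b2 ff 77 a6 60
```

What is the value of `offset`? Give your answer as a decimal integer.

`offset` is the first field, at byte offset 0, occupying 2 bytes.
Bytes at offsets 0..1: 13 B2.
Big-endian stores the most-significant byte at the lowest address.
The bytes are already most-significant first: 0x13B2.
0x13B2 = 5042.

5042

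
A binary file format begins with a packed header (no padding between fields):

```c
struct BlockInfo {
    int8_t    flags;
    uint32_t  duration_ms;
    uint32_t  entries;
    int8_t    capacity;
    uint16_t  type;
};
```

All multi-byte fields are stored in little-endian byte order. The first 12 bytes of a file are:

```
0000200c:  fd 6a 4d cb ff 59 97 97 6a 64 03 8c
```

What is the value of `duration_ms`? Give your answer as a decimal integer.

`duration_ms` follows `flags` (1 byte), so it starts at byte offset 1 and occupies 4 bytes.
Bytes at offsets 1..4: 6A 4D CB FF.
In little-endian order the low byte comes first in memory.
Reassemble most-significant byte first: FF CB 4D 6A → 0xFFCB4D6A.
0xFFCB4D6A = 4291513706.

4291513706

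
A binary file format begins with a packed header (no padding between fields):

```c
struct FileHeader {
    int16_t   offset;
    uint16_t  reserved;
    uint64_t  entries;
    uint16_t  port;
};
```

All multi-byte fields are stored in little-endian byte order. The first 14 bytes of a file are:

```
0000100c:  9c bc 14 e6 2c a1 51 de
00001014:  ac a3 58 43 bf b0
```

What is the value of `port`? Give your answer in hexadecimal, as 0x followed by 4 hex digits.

`port` follows `offset` (2 B), `reserved` (2 B), `entries` (8 B), so it starts at offset 2 + 2 + 8 = 12 and occupies 2 bytes.
Bytes at offsets 12..13: BF B0.
Little-endian: lowest address holds the least-significant byte.
Reassemble most-significant byte first: B0 BF → 0xB0BF.

0xB0BF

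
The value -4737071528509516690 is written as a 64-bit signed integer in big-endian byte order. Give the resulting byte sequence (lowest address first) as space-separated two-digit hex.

BE 42 8A 8A FB 92 D4 6E

Two's complement of -4737071528509516690 in 64 bits: 4737071528509516690 = 0x41BD7575046D2B92; invert → 0xBE428A8AFB92D46D; add 1 → 0xBE428A8AFB92D46E.
Split into bytes (most-significant first): BE 42 8A 8A FB 92 D4 6E.
Big-endian: lowest address holds the most-significant byte.
So the memory order matches the most-significant-first order: BE 42 8A 8A FB 92 D4 6E.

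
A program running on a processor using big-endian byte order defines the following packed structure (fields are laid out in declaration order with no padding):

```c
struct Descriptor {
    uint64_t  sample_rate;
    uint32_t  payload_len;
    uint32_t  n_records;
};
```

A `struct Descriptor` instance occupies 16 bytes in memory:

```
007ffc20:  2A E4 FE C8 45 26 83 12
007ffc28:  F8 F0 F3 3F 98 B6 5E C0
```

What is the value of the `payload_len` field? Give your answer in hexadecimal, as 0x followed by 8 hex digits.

0xF8F0F33F

`payload_len` follows `sample_rate` (8 bytes), so it starts at byte offset 8 and occupies 4 bytes.
Bytes at offsets 8..11: F8 F0 F3 3F.
In big-endian order the high byte comes first in memory.
The bytes are already most-significant first: 0xF8F0F33F.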